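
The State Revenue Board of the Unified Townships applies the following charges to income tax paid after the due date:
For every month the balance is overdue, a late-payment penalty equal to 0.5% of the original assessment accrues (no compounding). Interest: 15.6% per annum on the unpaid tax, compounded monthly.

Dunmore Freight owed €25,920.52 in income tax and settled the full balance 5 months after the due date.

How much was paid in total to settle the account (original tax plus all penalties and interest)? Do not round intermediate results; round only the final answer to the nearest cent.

Late-payment penalty: 5 × 0.5% × €25,920.52 = €648.01…
Interest (15.6%/yr ÷ 12 = 1.3%/month): €25,920.52 × ((1 + 0.013)^5 − 1) = €1,729.2127…
Total = €25,920.52 + €648.0130 + €1,729.2127… = €28,297.75

€28,297.75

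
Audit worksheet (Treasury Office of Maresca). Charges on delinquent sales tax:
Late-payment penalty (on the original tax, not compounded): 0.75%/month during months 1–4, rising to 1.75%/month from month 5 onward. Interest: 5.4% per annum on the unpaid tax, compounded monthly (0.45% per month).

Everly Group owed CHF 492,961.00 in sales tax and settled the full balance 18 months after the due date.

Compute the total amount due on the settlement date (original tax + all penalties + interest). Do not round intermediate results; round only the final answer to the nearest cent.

Penalty, months 1–4: 4 × 0.75% × CHF 492,961.00 = CHF 14,788.83
Penalty, months 5–18: 14 × 1.75% × CHF 492,961.00 = CHF 120,775.45…
Interest: CHF 492,961.00 × ((1 + 0.0045)^18 − 1) = CHF 492,961.00 × 0.0841739… = CHF 41,494.4394…
Total = CHF 492,961.00 + CHF 135,564.2750 + CHF 41,494.4394… = CHF 670,019.71

CHF 670,019.71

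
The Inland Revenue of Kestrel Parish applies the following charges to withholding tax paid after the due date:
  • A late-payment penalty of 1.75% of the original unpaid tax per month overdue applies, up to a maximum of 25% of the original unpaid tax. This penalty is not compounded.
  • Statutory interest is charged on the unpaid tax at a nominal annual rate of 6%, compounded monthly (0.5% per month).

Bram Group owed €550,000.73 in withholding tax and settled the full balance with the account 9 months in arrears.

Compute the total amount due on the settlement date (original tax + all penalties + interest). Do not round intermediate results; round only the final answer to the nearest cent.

€661,876.70

Penalty: 9 × 1.75% × €550,000.73 = €86,625.11… (below the 25% cap of €137,500.18…)
Interest: €550,000.73 × ((1 + 0.005)^9 − 1) = €550,000.73 × 0.0459106… = €25,250.8520…
Total = €550,000.73 + €86,625.1150… + €25,250.8520… = €661,876.70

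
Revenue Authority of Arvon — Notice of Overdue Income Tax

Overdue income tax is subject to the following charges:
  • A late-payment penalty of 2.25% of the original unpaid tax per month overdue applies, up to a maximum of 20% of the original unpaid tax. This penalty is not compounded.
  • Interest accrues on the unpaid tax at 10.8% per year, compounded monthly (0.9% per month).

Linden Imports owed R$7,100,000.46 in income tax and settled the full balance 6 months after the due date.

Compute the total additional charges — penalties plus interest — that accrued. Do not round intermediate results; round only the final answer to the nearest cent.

Penalty: 6 × 2.25% × R$7,100,000.46 = R$958,500.06… (below the 20% cap of R$1,420,000.09…)
Interest: R$7,100,000.46 × ((1 + 0.009)^6 − 1) = R$7,100,000.46 × 0.0552297… = R$392,130.7447…
Penalties + interest = R$958,500.0621 + R$392,130.7447… = R$1,350,630.81

R$1,350,630.81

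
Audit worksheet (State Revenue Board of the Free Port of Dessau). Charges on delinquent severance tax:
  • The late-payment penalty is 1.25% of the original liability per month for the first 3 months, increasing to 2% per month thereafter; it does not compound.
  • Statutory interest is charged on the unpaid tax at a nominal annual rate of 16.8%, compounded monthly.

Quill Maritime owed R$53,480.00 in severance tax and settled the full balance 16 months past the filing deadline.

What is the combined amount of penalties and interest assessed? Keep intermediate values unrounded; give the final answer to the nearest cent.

R$29,233.72

Penalty, months 1–3: 3 × 1.25% × R$53,480.00 = R$2,005.50
Penalty, months 4–16: 13 × 2% × R$53,480.00 = R$13,904.80
Interest (16.8%/yr ÷ 12 = 1.4%/month): R$53,480.00 × ((1 + 0.014)^16 − 1) = R$13,323.4172…
Penalties + interest = R$15,910.3000 + R$13,323.4172… = R$29,233.72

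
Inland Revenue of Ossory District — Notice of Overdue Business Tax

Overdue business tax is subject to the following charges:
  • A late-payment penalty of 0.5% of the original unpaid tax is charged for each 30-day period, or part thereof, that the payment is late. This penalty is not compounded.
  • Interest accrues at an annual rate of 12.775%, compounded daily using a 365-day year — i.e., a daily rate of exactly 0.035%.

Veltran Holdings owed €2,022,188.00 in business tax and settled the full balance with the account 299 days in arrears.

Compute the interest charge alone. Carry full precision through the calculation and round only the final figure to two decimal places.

Interest: €2,022,188.00 × ((1 + 0.00035)^299 − 1) = €2,022,188.00 × 0.11030160… = €223,050.5728…

€223,050.57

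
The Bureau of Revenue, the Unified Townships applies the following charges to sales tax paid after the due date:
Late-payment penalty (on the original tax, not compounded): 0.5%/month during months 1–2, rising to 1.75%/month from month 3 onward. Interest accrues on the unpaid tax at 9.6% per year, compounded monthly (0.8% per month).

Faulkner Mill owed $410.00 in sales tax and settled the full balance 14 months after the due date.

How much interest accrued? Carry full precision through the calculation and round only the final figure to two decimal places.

Interest: $410.00 × ((1 + 0.008)^14 − 1) = $410.00 × 0.1180145… = $48.3860…

$48.39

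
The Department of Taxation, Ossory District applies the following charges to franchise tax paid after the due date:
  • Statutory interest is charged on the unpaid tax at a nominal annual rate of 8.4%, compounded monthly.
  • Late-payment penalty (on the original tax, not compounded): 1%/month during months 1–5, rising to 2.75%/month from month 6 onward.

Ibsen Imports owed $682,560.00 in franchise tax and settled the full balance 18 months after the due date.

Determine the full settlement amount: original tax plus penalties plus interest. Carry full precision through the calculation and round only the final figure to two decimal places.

$1,052,019.07

Penalty, months 1–5: 5 × 1% × $682,560.00 = $34,128.00
Penalty, months 6–18: 13 × 2.75% × $682,560.00 = $244,015.20
Interest (8.4%/yr ÷ 12 = 0.7%/month): $682,560.00 × ((1 + 0.007)^18 − 1) = $91,315.8673…
Total = $682,560.00 + $278,143.2000 + $91,315.8673… = $1,052,019.07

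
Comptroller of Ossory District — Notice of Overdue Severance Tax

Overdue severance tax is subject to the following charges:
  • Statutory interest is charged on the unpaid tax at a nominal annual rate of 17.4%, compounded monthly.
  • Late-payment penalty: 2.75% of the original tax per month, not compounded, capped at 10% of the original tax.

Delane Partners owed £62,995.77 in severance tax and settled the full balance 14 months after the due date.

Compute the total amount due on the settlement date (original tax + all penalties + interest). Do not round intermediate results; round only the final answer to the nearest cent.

£83,361.55

Penalty (uncapped): 14 × 2.75% × £62,995.77 = £24,253.37…; cap = 10% × £62,995.77 = £6,299.58… → penalty = £6,299.58…
Interest (17.4%/yr ÷ 12 = 1.45%/month): £62,995.77 × ((1 + 0.0145)^14 − 1) = £14,066.2001…
Total = £62,995.77 + £6,299.5770 + £14,066.2001… = £83,361.55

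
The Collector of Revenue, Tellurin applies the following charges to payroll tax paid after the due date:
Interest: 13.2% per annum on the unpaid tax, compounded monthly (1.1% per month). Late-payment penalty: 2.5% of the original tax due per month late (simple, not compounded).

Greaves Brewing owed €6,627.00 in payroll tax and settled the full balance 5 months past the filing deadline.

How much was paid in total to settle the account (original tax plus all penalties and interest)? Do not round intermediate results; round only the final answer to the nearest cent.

Late-payment penalty = 2.5% × €6,627.00 × 5 mo = €828.38…
Interest: €6,627.00 × ((1 + 0.011)^5 − 1) = €6,627.00 × 0.0562234… = €372.5924…
Total = €6,627.00 + €828.3750 + €372.5924… = €7,827.97

€7,827.97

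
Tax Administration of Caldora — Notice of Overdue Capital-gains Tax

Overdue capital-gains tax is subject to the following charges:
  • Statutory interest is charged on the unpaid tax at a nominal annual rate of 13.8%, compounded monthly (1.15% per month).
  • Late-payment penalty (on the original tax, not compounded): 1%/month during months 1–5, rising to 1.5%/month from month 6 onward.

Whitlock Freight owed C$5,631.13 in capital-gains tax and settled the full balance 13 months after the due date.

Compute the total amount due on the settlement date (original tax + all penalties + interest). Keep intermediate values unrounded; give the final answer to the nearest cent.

Penalty, months 1–5: 5 × 1% × C$5,631.13 = C$281.56…
Penalty, months 6–13: 8 × 1.5% × C$5,631.13 = C$675.74…
Interest: C$5,631.13 × ((1 + 0.0115)^13 − 1) = C$5,631.13 × 0.1602632… = C$902.4631…
Total = C$5,631.13 + C$957.2921 + C$902.4631… = C$7,490.89

C$7,490.89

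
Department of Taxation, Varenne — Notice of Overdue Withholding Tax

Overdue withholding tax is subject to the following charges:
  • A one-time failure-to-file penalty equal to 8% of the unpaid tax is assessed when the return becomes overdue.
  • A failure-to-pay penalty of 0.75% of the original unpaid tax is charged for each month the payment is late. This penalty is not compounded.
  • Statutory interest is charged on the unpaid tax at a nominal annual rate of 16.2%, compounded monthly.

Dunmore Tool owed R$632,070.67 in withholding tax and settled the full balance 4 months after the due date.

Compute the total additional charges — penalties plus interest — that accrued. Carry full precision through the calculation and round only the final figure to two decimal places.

Failure-to-file penalty: 8% × R$632,070.67 = R$50,565.65…
Failure-to-pay penalty: 4 × 0.75% × R$632,070.67 = R$18,962.12…
Interest (16.2%/yr ÷ 12 = 1.35%/month): R$632,070.67 × ((1 + 0.0135)^4 − 1) = R$34,829.2270…
Penalties + interest = R$69,527.7737 + R$34,829.2270… = R$104,357.00

R$104,357.00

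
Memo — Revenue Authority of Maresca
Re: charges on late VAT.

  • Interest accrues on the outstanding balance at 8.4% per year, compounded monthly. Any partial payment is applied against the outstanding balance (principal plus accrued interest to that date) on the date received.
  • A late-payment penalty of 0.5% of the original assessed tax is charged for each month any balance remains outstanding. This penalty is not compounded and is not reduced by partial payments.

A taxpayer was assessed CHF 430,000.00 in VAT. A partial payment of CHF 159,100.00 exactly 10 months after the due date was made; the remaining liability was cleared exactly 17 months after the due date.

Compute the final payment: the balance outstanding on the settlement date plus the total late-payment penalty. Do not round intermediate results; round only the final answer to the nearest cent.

Monthly rate = 8.4% ÷ 12 = 0.7%
Balance at month 10: CHF 430,000.0000 × (1 + 0.007)^10 = CHF 461,066.0674…
After CHF 159,100.00 payment: CHF 461,066.0674… − CHF 159,100.00 = CHF 301,966.0674…
Balance at month 17: CHF 301,966.0674… × (1 + 0.007)^7 = CHF 317,076.7784…
Penalty: 17 × 0.5% × CHF 430,000.00 = CHF 36,550.00
Final settlement = outstanding balance + penalty = CHF 317,076.7784… + CHF 36,550.00 = CHF 353,626.78

CHF 353,626.78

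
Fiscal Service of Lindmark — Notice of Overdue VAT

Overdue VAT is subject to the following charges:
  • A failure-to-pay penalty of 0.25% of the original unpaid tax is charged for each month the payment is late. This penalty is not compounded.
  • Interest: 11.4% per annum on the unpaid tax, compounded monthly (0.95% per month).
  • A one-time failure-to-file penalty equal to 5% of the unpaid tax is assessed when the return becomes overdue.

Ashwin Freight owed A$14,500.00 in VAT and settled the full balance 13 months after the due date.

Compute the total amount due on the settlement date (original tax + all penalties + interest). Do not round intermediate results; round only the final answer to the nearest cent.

Failure-to-file penalty: 5% × A$14,500.00 = A$725.00
Failure-to-pay penalty = 0.25% × A$14,500.00 × 13 mo = A$471.25
Interest: A$14,500.00 × ((1 + 0.0095)^13 − 1) = A$14,500.00 × 0.1307906… = A$1,896.4642…
Total = A$14,500.00 + A$1,196.2500 + A$1,896.4642… = A$17,592.71

A$17,592.71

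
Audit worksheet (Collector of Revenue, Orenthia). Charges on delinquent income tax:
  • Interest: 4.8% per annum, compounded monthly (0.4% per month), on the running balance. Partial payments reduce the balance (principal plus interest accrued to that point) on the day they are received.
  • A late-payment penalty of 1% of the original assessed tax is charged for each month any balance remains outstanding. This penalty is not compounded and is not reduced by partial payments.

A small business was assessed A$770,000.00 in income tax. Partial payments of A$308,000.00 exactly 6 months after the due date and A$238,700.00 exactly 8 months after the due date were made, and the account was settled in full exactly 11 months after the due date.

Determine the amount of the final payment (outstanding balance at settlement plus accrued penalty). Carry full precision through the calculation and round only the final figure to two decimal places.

A$333,480.45

Balance at month 6: A$770,000.0000 × (1 + 0.004)^6 = A$788,665.7886…
After A$308,000.00 payment: A$788,665.7886… − A$308,000.00 = A$480,665.7886…
Balance at month 8: A$480,665.7886… × (1 + 0.004)^2 = A$484,518.8055…
After A$238,700.00 payment: A$484,518.8055… − A$238,700.00 = A$245,818.8055…
Balance at month 11: A$245,818.8055… × (1 + 0.004)^3 = A$248,780.4462…
Penalty: 11 × 1% × A$770,000.00 = A$84,700.00
Final settlement = outstanding balance + penalty = A$248,780.4462… + A$84,700.00 = A$333,480.45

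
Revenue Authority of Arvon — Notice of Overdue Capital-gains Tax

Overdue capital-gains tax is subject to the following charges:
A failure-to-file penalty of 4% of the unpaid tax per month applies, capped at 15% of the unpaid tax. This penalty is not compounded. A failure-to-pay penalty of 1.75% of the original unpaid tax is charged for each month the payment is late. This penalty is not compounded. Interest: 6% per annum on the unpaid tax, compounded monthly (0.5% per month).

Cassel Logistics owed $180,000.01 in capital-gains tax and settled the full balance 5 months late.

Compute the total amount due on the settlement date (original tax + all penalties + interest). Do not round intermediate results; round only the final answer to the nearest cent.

$227,295.24

Failure-to-file: 5 × 4% × $180,000.01 = $36,000.00…, capped at 15% × $180,000.01 = $27,000.00…
Failure-to-pay penalty: 5 × 1.75% × $180,000.01 = $15,750.00…
Interest: $180,000.01 × ((1 + 0.005)^5 − 1) = $180,000.01 × 0.0252513… = $4,545.2258…
Total = $180,000.01 + $42,750.0024… + $4,545.2258… = $227,295.24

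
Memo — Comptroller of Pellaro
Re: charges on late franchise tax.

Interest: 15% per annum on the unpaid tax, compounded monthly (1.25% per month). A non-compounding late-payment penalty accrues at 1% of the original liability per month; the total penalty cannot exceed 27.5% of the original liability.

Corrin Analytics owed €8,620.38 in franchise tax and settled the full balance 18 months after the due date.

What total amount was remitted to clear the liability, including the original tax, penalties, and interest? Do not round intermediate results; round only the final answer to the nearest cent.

€12,332.12

Penalty: 18 × 1% × €8,620.38 = €1,551.67… (below the 27.5% cap of €2,370.60…)
Interest: €8,620.38 × ((1 + 0.0125)^18 − 1) = €8,620.38 × 0.2505774… = €2,160.0724…
Total = €8,620.38 + €1,551.6684 + €2,160.0724… = €12,332.12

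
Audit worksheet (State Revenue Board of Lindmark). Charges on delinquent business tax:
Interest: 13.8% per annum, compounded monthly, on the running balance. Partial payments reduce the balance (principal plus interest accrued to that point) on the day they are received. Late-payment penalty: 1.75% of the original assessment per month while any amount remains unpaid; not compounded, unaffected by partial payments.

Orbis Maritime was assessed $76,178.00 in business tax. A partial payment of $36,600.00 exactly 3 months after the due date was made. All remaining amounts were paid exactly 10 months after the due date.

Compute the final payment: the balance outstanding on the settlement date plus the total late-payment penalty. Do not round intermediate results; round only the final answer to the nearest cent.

$59,087.24

Monthly rate = 13.8% ÷ 12 = 1.15%
Balance at month 3: $76,178.0000 × (1 + 0.0115)^3 = $78,836.4805…
After $36,600.00 payment: $78,836.4805… − $36,600.00 = $42,236.4805…
Balance at month 10: $42,236.4805… × (1 + 0.0115)^7 = $45,756.0927…
Penalty: 10 × 1.75% × $76,178.00 = $13,331.15
Final settlement = outstanding balance + penalty = $45,756.0927… + $13,331.15 = $59,087.24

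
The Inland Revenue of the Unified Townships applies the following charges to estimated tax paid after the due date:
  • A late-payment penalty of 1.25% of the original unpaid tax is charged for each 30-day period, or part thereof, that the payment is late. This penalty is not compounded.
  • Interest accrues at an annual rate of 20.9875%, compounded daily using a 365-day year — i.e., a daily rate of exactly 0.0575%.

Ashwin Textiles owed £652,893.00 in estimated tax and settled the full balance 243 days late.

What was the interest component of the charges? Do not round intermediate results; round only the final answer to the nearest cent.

£97,876.07

Interest: £652,893.00 × ((1 + 0.000575)^243 − 1) = £652,893.00 × 0.14991134… = £97,876.0650…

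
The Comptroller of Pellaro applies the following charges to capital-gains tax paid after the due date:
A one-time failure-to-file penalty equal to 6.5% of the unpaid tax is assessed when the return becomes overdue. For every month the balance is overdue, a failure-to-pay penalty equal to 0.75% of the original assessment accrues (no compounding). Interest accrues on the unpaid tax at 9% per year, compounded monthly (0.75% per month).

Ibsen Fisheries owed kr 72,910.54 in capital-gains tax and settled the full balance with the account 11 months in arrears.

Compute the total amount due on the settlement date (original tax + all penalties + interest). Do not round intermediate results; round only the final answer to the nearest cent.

kr 89,910.68

Failure-to-file penalty: 6.5% × kr 72,910.54 = kr 4,739.19…
Failure-to-pay penalty: 11 × 0.75% × kr 72,910.54 = kr 6,015.12…
Interest: kr 72,910.54 × ((1 + 0.0075)^11 − 1) = kr 72,910.54 × 0.0856644… = kr 6,245.8387…
Total = kr 72,910.54 + kr 10,754.3047… + kr 6,245.8387… = kr 89,910.68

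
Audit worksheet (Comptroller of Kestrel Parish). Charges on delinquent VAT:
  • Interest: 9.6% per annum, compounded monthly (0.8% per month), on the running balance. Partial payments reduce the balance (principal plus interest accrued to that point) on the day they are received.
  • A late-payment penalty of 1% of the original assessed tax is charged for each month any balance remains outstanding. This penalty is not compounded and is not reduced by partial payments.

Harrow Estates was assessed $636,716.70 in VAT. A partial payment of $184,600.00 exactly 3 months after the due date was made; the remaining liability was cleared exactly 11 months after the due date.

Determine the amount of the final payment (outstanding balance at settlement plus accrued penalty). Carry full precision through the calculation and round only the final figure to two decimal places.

Balance at month 3: $636,716.7000 × (1 + 0.008)^3 = $652,120.4764…
After $184,600.00 payment: $652,120.4764… − $184,600.00 = $467,520.4764…
Balance at month 11: $467,520.4764… × (1 + 0.008)^8 = $498,293.1232…
Penalty: 11 × 1% × $636,716.70 = $70,038.84…
Final settlement = outstanding balance + penalty = $498,293.1232… + $70,038.84… = $568,331.96

$568,331.96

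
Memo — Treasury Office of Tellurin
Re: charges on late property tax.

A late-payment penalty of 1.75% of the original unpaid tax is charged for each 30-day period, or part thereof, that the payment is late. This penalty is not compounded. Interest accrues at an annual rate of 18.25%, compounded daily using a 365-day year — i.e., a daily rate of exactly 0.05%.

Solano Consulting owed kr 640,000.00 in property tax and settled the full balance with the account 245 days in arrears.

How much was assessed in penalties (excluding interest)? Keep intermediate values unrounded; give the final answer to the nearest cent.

kr 100,800.00

Penalty periods: ⌈245/30⌉ = 9; penalty = 9 × 1.75% × kr 640,000.00 = kr 100,800.00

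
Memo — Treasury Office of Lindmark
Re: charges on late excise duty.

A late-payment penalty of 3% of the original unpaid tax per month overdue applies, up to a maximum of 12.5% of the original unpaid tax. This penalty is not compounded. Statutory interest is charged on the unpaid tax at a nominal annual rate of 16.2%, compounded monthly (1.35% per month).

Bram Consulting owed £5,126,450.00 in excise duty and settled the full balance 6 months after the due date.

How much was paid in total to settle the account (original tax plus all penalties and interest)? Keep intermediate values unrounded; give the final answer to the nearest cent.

Penalty (uncapped): 6 × 3% × £5,126,450.00 = £922,761.00; cap = 12.5% × £5,126,450.00 = £640,806.25 → penalty = £640,806.25
Interest: £5,126,450.00 × ((1 + 0.0135)^6 − 1) = £5,126,450.00 × 0.0837835… = £429,511.7104…
Total = £5,126,450.00 + £640,806.2500 + £429,511.7104… = £6,196,767.96

£6,196,767.96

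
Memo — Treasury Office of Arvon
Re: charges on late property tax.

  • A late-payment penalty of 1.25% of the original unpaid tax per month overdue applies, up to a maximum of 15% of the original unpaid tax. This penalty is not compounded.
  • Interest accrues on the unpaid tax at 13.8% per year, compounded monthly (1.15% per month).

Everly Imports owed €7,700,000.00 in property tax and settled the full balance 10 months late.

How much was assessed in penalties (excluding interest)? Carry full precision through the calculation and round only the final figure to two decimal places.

€962,500.00

Penalty: 10 × 1.25% × €7,700,000.00 = €962,500.00 (below the 15% cap of €1,155,000.00)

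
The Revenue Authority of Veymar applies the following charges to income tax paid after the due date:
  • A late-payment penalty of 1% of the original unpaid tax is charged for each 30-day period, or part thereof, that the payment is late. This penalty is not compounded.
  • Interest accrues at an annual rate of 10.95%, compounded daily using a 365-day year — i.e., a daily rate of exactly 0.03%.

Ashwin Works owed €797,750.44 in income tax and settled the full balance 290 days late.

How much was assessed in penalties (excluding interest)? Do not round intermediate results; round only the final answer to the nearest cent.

Penalty periods: ⌈290/30⌉ = 10; penalty = 10 × 1% × €797,750.44 = €79,775.04…

€79,775.04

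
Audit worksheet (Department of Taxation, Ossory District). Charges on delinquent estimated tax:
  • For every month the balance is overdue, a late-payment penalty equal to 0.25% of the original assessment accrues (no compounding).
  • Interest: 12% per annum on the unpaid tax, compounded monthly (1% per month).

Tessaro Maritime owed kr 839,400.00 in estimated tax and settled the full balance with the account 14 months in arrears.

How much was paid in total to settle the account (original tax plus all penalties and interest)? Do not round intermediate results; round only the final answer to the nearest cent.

Late-payment penalty: 14 × 0.25% × kr 839,400.00 = kr 29,379.00
Interest: kr 839,400.00 × ((1 + 0.01)^14 − 1) = kr 839,400.00 × 0.1494742… = kr 125,468.6546…
Total = kr 839,400.00 + kr 29,379.0000 + kr 125,468.6546… = kr 994,247.65

kr 994,247.65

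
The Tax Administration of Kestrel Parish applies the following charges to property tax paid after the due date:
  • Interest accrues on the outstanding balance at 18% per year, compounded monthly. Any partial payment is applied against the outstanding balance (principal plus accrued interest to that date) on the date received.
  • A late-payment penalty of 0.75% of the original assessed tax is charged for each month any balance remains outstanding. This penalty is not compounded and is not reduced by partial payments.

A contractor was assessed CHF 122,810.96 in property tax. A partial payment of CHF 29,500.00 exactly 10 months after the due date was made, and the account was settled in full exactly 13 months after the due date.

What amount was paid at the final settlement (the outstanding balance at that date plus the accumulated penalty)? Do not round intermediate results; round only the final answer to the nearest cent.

Monthly rate = 18% ÷ 12 = 1.5%
Balance at month 10: CHF 122,810.9600 × (1 + 0.015)^10 = CHF 142,527.1328…
After CHF 29,500.00 payment: CHF 142,527.1328… − CHF 29,500.00 = CHF 113,027.1328…
Balance at month 13: CHF 113,027.1328… × (1 + 0.015)^3 = CHF 118,190.0286…
Penalty: 13 × 0.75% × CHF 122,810.96 = CHF 11,974.07…
Final settlement = outstanding balance + penalty = CHF 118,190.0286… + CHF 11,974.07… = CHF 130,164.10

CHF 130,164.10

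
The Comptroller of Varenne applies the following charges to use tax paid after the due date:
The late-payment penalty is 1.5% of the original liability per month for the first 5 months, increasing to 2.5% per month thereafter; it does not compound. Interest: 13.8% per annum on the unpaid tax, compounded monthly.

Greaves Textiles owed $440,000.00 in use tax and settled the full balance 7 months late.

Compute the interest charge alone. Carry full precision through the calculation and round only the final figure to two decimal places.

$36,665.68

Interest (13.8%/yr ÷ 12 = 1.15%/month): $440,000.00 × ((1 + 0.0115)^7 − 1) = $36,665.6827…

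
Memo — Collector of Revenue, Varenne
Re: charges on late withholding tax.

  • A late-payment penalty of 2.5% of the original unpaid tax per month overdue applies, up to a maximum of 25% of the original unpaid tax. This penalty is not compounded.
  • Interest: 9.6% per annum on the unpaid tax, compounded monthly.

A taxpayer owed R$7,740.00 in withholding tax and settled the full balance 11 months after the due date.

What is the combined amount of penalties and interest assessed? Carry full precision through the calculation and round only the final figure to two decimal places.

Penalty (uncapped): 11 × 2.5% × R$7,740.00 = R$2,128.50; cap = 25% × R$7,740.00 = R$1,935.00 → penalty = R$1,935.00
Interest (9.6%/yr ÷ 12 = 0.8%/month): R$7,740.00 × ((1 + 0.008)^11 − 1) = R$709.0293…
Penalties + interest = R$1,935.0000 + R$709.0293… = R$2,644.03

R$2,644.03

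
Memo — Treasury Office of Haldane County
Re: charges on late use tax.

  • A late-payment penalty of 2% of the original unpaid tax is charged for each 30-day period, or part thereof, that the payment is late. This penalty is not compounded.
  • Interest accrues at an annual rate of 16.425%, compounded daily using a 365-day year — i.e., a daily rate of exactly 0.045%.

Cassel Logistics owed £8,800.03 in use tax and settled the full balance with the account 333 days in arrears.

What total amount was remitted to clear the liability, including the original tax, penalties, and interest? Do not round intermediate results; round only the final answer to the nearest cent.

Penalty periods: ⌈333/30⌉ = 12; penalty = 12 × 2% × £8,800.03 = £2,112.01…
Interest: £8,800.03 × ((1 + 0.00045)^333 − 1) = £8,800.03 × 0.16162083… = £1,422.2681…
Total = £8,800.03 + £2,112.0072 + £1,422.2681… = £12,334.31

£12,334.31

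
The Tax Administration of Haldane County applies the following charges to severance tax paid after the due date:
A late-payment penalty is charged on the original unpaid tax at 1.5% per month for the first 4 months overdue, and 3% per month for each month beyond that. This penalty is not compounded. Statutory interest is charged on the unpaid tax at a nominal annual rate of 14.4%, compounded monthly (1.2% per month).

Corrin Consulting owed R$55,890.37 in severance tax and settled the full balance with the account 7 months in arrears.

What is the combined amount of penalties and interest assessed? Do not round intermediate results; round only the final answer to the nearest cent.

Penalty, months 1–4: 4 × 1.5% × R$55,890.37 = R$3,353.42…
Penalty, months 5–7: 3 × 3% × R$55,890.37 = R$5,030.13…
Interest: R$55,890.37 × ((1 + 0.012)^7 − 1) = R$55,890.37 × 0.0870852… = R$4,867.2247…
Penalties + interest = R$8,383.5555 + R$4,867.2247… = R$13,250.78

R$13,250.78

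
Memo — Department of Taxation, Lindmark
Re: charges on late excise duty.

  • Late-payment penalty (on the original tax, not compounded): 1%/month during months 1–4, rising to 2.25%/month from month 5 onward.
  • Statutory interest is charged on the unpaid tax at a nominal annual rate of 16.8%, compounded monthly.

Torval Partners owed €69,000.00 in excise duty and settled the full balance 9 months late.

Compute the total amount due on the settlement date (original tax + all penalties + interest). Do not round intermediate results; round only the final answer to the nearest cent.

€88,719.61

Penalty, months 1–4: 4 × 1% × €69,000.00 = €2,760.00
Penalty, months 5–9: 5 × 2.25% × €69,000.00 = €7,762.50
Interest (16.8%/yr ÷ 12 = 1.4%/month): €69,000.00 × ((1 + 0.014)^9 − 1) = €9,197.1069…
Total = €69,000.00 + €10,522.5000 + €9,197.1069… = €88,719.61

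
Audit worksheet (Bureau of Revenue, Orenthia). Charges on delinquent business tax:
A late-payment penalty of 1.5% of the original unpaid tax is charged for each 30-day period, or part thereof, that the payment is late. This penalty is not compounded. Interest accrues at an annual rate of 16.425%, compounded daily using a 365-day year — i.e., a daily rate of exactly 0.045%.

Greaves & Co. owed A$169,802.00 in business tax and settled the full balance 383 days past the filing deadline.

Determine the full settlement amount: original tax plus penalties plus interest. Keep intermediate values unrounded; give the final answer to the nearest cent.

Penalty periods: ⌈383/30⌉ = 13; penalty = 13 × 1.5% × A$169,802.00 = A$33,111.39
Interest: A$169,802.00 × ((1 + 0.00045)^383 − 1) = A$169,802.00 × 0.18804754… = A$31,930.8476…
Total = A$169,802.00 + A$33,111.3900 + A$31,930.8476… = A$234,844.24

A$234,844.24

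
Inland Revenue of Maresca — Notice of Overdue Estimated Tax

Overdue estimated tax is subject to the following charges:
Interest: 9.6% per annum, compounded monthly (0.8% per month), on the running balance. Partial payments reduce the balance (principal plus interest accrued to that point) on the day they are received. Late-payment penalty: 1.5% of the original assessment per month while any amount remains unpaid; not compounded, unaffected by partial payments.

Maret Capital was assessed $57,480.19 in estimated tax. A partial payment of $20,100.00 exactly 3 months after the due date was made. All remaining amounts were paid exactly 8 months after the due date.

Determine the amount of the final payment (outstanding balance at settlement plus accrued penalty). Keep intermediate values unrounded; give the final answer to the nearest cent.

$47,244.25

Balance at month 3: $57,480.1900 × (1 + 0.008)^3 = $58,870.7802…
After $20,100.00 payment: $58,870.7802… − $20,100.00 = $38,770.7802…
Balance at month 8: $38,770.7802… × (1 + 0.008)^5 = $40,346.6240…
Penalty: 8 × 1.5% × $57,480.19 = $6,897.62…
Final settlement = outstanding balance + penalty = $40,346.6240… + $6,897.62… = $47,244.25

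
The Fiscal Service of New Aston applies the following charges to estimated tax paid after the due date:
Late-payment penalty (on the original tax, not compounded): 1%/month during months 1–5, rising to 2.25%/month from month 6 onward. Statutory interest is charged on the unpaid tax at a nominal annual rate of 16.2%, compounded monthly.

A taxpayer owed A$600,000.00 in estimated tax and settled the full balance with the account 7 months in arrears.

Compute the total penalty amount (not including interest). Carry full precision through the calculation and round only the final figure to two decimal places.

Penalty, months 1–5: 5 × 1% × A$600,000.00 = A$30,000.00
Penalty, months 6–7: 2 × 2.25% × A$600,000.00 = A$27,000.00
Total penalty = A$30,000.00 + A$27,000.00 = A$57,000.00

A$57,000.00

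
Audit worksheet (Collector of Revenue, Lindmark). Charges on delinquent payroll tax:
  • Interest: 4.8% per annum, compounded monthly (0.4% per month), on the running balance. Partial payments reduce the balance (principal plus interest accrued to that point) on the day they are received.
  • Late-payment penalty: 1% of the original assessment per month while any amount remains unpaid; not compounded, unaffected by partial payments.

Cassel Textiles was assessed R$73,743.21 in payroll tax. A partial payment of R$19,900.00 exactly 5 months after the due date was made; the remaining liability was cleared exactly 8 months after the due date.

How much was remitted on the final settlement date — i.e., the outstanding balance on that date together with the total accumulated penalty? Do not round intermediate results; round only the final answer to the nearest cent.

R$61,896.00

Balance at month 5: R$73,743.2100 × (1 + 0.004)^5 = R$75,229.9204…
After R$19,900.00 payment: R$75,229.9204… − R$19,900.00 = R$55,329.9204…
Balance at month 8: R$55,329.9204… × (1 + 0.004)^3 = R$55,996.5388…
Penalty: 8 × 1% × R$73,743.21 = R$5,899.46…
Final settlement = outstanding balance + penalty = R$55,996.5388… + R$5,899.46… = R$61,896.00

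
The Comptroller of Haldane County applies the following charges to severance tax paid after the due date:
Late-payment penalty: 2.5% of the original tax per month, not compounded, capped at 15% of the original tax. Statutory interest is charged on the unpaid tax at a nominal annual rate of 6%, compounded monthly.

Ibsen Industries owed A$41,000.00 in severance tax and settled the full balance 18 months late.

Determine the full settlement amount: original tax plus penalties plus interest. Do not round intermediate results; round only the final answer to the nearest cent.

Penalty (uncapped): 18 × 2.5% × A$41,000.00 = A$18,450.00; cap = 15% × A$41,000.00 = A$6,150.00 → penalty = A$6,150.00
Interest (6%/yr ÷ 12 = 0.5%/month): A$41,000.00 × ((1 + 0.005)^18 − 1) = A$3,851.0865…
Total = A$41,000.00 + A$6,150.0000 + A$3,851.0865… = A$51,001.09

A$51,001.09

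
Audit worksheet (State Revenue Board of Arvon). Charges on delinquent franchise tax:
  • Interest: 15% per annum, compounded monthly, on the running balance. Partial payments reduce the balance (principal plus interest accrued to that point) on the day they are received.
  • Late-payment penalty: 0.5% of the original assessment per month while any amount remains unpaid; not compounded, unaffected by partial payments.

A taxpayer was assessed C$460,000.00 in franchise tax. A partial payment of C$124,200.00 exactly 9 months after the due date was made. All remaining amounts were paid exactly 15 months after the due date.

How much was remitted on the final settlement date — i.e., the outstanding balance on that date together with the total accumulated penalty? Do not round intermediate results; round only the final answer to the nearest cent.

C$454,910.43

Monthly rate = 15% ÷ 12 = 1.25%
Balance at month 9: C$460,000.0000 × (1 + 0.0125)^9 = C$514,414.4016…
After C$124,200.00 payment: C$514,414.4016… − C$124,200.00 = C$390,214.4016…
Balance at month 15: C$390,214.4016… × (1 + 0.0125)^6 = C$420,410.4331…
Penalty: 15 × 0.5% × C$460,000.00 = C$34,500.00
Final settlement = outstanding balance + penalty = C$420,410.4331… + C$34,500.00 = C$454,910.43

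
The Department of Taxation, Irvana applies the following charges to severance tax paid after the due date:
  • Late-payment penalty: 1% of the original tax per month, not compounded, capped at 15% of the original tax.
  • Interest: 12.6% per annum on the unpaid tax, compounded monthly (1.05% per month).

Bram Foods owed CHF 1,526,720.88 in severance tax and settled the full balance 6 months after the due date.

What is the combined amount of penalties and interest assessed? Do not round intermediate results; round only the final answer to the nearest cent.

CHF 190,347.11

Penalty: 6 × 1% × CHF 1,526,720.88 = CHF 91,603.25… (below the 15% cap of CHF 229,008.13…)
Interest: CHF 1,526,720.88 × ((1 + 0.0105)^6 − 1) = CHF 1,526,720.88 × 0.0646771… = CHF 98,743.8570…
Penalties + interest = CHF 91,603.2528 + CHF 98,743.8570… = CHF 190,347.11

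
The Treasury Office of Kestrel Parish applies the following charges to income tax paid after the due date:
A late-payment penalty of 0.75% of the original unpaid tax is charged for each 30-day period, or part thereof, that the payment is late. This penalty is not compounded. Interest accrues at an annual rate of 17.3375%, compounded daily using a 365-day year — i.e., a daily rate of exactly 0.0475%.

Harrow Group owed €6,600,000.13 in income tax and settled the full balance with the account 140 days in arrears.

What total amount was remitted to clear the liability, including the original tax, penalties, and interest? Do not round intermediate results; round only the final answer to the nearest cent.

Penalty periods: ⌈140/30⌉ = 5; penalty = 5 × 0.75% × €6,600,000.13 = €247,500.00…
Interest: €6,600,000.13 × ((1 + 0.000475)^140 − 1) = €6,600,000.13 × 0.06874409… = €453,711.0017…
Total = €6,600,000.13 + €247,500.0049… + €453,711.0017… = €7,301,211.14

€7,301,211.14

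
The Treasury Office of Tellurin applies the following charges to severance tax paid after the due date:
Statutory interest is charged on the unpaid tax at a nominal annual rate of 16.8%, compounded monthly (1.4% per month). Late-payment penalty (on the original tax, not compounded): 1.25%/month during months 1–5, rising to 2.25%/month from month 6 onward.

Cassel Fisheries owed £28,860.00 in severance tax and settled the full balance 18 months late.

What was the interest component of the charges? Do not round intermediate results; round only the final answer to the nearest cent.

Interest: £28,860.00 × ((1 + 0.014)^18 − 1) = £28,860.00 × 0.2843494… = £8,206.3239…

£8,206.32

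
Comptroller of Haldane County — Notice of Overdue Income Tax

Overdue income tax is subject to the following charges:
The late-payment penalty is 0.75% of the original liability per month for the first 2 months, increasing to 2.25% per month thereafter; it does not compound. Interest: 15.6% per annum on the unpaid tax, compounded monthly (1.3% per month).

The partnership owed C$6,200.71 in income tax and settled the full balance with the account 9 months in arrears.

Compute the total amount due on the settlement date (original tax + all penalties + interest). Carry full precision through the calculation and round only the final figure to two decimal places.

C$8,034.71

Penalty, months 1–2: 2 × 0.75% × C$6,200.71 = C$93.01…
Penalty, months 3–9: 7 × 2.25% × C$6,200.71 = C$976.61…
Interest: C$6,200.71 × ((1 + 0.013)^9 − 1) = C$6,200.71 × 0.1232722… = C$764.3751…
Total = C$6,200.71 + C$1,069.6225… + C$764.3751… = C$8,034.71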